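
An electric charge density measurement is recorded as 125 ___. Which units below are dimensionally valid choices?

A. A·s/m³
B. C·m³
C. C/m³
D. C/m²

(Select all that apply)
A, C

electric charge density has SI base units: A * s / m^3

Checking each option against A * s / m^3:
  A. A·s/m³: ✓ matches
  B. C·m³: ✗ does not match
  C. C/m³: ✓ matches
  D. C/m²: ✗ does not match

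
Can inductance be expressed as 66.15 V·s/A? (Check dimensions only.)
Yes

inductance has SI base units: kg * m^2 / (A^2 * s^2)
V·s/A reduces to the same SI base units, so it is a valid unit for inductance.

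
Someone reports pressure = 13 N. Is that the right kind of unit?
No

pressure has SI base units: kg / (m * s^2)
N does NOT reduce to kg / (m * s^2); a valid unit for pressure would be e.g. Pa.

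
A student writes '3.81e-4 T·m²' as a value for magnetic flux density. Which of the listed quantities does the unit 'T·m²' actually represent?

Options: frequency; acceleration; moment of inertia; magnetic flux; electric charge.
magnetic flux

magnetic flux density should have units dimensionally equivalent to kg / (A * s^2) (e.g. T).
The given unit 'T·m²' reduces to kg * m^2 / (A * s^2). Of the listed options, that is the dimensionality of magnetic flux.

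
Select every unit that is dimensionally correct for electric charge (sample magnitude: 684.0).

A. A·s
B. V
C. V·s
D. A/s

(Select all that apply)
A

electric charge has SI base units: A * s

Checking each option against A * s:
  A. A·s: ✓ matches
  B. V: ✗ does not match
  C. V·s: ✗ does not match
  D. A/s: ✗ does not match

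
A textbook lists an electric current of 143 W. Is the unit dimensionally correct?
No

electric current has SI base units: A
W does NOT reduce to A; a valid unit for electric current would be e.g. A.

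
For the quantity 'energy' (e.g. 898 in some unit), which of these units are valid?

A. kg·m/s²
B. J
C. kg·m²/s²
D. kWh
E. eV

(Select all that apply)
B, C, D, E

energy has SI base units: kg * m^2 / s^2

Checking each option against kg * m^2 / s^2:
  A. kg·m/s²: ✗ does not match
  B. J: ✓ matches
  C. kg·m²/s²: ✓ matches
  D. kWh: ✓ matches
  E. eV: ✓ matches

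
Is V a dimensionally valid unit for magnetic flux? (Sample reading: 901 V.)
No

magnetic flux has SI base units: kg * m^2 / (A * s^2)
V does NOT reduce to kg * m^2 / (A * s^2); a valid unit for magnetic flux would be e.g. Wb.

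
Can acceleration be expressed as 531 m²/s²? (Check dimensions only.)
No

acceleration has SI base units: m / s^2
m²/s² does NOT reduce to m / s^2; a valid unit for acceleration would be e.g. m/s².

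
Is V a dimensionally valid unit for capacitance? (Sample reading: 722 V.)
No

capacitance has SI base units: A^2 * s^4 / (kg * m^2)
V does NOT reduce to A^2 * s^4 / (kg * m^2); a valid unit for capacitance would be e.g. F.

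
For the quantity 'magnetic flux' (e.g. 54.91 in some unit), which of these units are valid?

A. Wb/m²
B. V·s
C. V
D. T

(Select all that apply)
B

magnetic flux has SI base units: kg * m^2 / (A * s^2)

Checking each option against kg * m^2 / (A * s^2):
  A. Wb/m²: ✗ does not match
  B. V·s: ✓ matches
  C. V: ✗ does not match
  D. T: ✗ does not match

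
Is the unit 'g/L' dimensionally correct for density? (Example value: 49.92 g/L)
Yes

density has SI base units: kg / m^3
g/L reduces to the same SI base units, so it is a valid unit for density.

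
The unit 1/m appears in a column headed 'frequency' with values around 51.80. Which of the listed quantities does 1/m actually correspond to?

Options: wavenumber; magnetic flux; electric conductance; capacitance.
wavenumber

frequency should have units dimensionally equivalent to 1 / s (e.g. Hz).
The given unit '1/m' reduces to 1 / m. Of the listed options, that is the dimensionality of wavenumber.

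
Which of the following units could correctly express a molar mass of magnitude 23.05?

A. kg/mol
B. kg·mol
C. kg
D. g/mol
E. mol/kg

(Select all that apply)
A, D

molar mass has SI base units: kg / mol

Checking each option against kg / mol:
  A. kg/mol: ✓ matches
  B. kg·mol: ✗ does not match
  C. kg: ✗ does not match
  D. g/mol: ✓ matches
  E. mol/kg: ✗ does not match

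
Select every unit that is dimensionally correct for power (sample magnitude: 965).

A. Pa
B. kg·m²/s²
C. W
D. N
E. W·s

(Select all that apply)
C

power has SI base units: kg * m^2 / s^3

Checking each option against kg * m^2 / s^3:
  A. Pa: ✗ does not match
  B. kg·m²/s²: ✗ does not match
  C. W: ✓ matches
  D. N: ✗ does not match
  E. W·s: ✗ does not match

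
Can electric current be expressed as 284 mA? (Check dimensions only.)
Yes

electric current has SI base units: A
mA reduces to the same SI base units, so it is a valid unit for electric current.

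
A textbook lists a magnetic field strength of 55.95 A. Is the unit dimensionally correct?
No

magnetic field strength has SI base units: A / m
A does NOT reduce to A / m; a valid unit for magnetic field strength would be e.g. A/m.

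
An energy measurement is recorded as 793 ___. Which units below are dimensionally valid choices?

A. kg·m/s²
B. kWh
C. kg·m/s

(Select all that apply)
B

energy has SI base units: kg * m^2 / s^2

Checking each option against kg * m^2 / s^2:
  A. kg·m/s²: ✗ does not match
  B. kWh: ✓ matches
  C. kg·m/s: ✗ does not match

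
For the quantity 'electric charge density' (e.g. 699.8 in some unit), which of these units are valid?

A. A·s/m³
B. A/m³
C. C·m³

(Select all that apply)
A

electric charge density has SI base units: A * s / m^3

Checking each option against A * s / m^3:
  A. A·s/m³: ✓ matches
  B. A/m³: ✗ does not match
  C. C·m³: ✗ does not match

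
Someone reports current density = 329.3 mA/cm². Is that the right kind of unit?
Yes

current density has SI base units: A / m^2
mA/cm² reduces to the same SI base units, so it is a valid unit for current density.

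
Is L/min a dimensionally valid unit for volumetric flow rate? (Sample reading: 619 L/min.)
Yes

volumetric flow rate has SI base units: m^3 / s
L/min reduces to the same SI base units, so it is a valid unit for volumetric flow rate.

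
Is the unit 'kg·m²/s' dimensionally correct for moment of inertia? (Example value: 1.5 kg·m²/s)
No

moment of inertia has SI base units: kg * m^2
kg·m²/s does NOT reduce to kg * m^2; a valid unit for moment of inertia would be e.g. kg·m².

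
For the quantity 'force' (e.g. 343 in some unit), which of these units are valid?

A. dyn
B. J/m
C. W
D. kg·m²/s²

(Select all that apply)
A, B

force has SI base units: kg * m / s^2

Checking each option against kg * m / s^2:
  A. dyn: ✓ matches
  B. J/m: ✓ matches
  C. W: ✗ does not match
  D. kg·m²/s²: ✗ does not match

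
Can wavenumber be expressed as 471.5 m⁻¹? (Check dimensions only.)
Yes

wavenumber has SI base units: 1 / m
m⁻¹ reduces to the same SI base units, so it is a valid unit for wavenumber.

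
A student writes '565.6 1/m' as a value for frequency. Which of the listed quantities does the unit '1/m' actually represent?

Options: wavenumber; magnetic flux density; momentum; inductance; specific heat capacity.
wavenumber

frequency should have units dimensionally equivalent to 1 / s (e.g. Hz).
The given unit '1/m' reduces to 1 / m. Of the listed options, that is the dimensionality of wavenumber.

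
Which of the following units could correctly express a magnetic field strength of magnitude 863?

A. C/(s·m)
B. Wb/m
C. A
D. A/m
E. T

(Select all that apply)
A, D

magnetic field strength has SI base units: A / m

Checking each option against A / m:
  A. C/(s·m): ✓ matches
  B. Wb/m: ✗ does not match
  C. A: ✗ does not match
  D. A/m: ✓ matches
  E. T: ✗ does not match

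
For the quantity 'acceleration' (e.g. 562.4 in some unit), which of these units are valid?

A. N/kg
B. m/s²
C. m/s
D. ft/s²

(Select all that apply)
A, B, D

acceleration has SI base units: m / s^2

Checking each option against m / s^2:
  A. N/kg: ✓ matches
  B. m/s²: ✓ matches
  C. m/s: ✗ does not match
  D. ft/s²: ✓ matches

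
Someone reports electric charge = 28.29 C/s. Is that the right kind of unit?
No

electric charge has SI base units: A * s
C/s does NOT reduce to A * s; a valid unit for electric charge would be e.g. C.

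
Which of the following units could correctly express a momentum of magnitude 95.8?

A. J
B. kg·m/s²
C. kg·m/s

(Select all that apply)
C

momentum has SI base units: kg * m / s

Checking each option against kg * m / s:
  A. J: ✗ does not match
  B. kg·m/s²: ✗ does not match
  C. kg·m/s: ✓ matches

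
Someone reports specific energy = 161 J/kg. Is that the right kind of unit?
Yes

specific energy has SI base units: m^2 / s^2
J/kg reduces to the same SI base units, so it is a valid unit for specific energy.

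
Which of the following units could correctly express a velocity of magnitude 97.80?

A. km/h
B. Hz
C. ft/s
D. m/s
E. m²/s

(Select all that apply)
A, C, D

velocity has SI base units: m / s

Checking each option against m / s:
  A. km/h: ✓ matches
  B. Hz: ✗ does not match
  C. ft/s: ✓ matches
  D. m/s: ✓ matches
  E. m²/s: ✗ does not match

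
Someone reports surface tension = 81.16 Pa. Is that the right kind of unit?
No

surface tension has SI base units: kg / s^2
Pa does NOT reduce to kg / s^2; a valid unit for surface tension would be e.g. N/m.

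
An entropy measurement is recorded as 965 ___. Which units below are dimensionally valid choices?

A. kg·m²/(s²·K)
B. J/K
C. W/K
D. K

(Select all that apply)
A, B

entropy has SI base units: kg * m^2 / (s^2 * K)

Checking each option against kg * m^2 / (s^2 * K):
  A. kg·m²/(s²·K): ✓ matches
  B. J/K: ✓ matches
  C. W/K: ✗ does not match
  D. K: ✗ does not match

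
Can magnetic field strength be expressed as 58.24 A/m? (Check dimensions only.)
Yes

magnetic field strength has SI base units: A / m
A/m reduces to the same SI base units, so it is a valid unit for magnetic field strength.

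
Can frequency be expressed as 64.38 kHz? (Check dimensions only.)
Yes

frequency has SI base units: 1 / s
kHz reduces to the same SI base units, so it is a valid unit for frequency.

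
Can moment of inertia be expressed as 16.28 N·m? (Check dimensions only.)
No

moment of inertia has SI base units: kg * m^2
N·m does NOT reduce to kg * m^2; a valid unit for moment of inertia would be e.g. kg·m².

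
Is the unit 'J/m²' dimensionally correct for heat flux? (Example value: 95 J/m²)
No

heat flux has SI base units: kg / s^3
J/m² does NOT reduce to kg / s^3; a valid unit for heat flux would be e.g. W/m².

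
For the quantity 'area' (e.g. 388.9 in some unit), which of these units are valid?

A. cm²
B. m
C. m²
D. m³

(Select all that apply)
A, C

area has SI base units: m^2

Checking each option against m^2:
  A. cm²: ✓ matches
  B. m: ✗ does not match
  C. m²: ✓ matches
  D. m³: ✗ does not match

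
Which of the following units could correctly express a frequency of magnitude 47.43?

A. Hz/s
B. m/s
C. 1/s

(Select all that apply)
C

frequency has SI base units: 1 / s

Checking each option against 1 / s:
  A. Hz/s: ✗ does not match
  B. m/s: ✗ does not match
  C. 1/s: ✓ matches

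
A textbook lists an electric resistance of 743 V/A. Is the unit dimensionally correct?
Yes

electric resistance has SI base units: kg * m^2 / (A^2 * s^3)
V/A reduces to the same SI base units, so it is a valid unit for electric resistance.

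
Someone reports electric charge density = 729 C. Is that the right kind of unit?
No

electric charge density has SI base units: A * s / m^3
C does NOT reduce to A * s / m^3; a valid unit for electric charge density would be e.g. C/m³.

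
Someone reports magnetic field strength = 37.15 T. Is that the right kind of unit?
No

magnetic field strength has SI base units: A / m
T does NOT reduce to A / m; a valid unit for magnetic field strength would be e.g. A/m.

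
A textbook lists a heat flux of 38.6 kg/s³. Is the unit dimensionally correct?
Yes

heat flux has SI base units: kg / s^3
kg/s³ reduces to the same SI base units, so it is a valid unit for heat flux.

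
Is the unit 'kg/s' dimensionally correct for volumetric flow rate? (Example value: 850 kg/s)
No

volumetric flow rate has SI base units: m^3 / s
kg/s does NOT reduce to m^3 / s; a valid unit for volumetric flow rate would be e.g. m³/s.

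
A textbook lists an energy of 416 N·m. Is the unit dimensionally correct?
Yes

energy has SI base units: kg * m^2 / s^2
N·m reduces to the same SI base units, so it is a valid unit for energy.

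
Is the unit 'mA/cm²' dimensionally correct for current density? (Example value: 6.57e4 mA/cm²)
Yes

current density has SI base units: A / m^2
mA/cm² reduces to the same SI base units, so it is a valid unit for current density.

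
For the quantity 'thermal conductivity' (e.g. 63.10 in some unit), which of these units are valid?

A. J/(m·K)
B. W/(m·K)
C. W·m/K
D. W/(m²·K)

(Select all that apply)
B

thermal conductivity has SI base units: kg * m / (s^3 * K)

Checking each option against kg * m / (s^3 * K):
  A. J/(m·K): ✗ does not match
  B. W/(m·K): ✓ matches
  C. W·m/K: ✗ does not match
  D. W/(m²·K): ✗ does not match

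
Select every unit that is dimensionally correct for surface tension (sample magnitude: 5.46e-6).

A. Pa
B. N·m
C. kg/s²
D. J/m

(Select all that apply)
C

surface tension has SI base units: kg / s^2

Checking each option against kg / s^2:
  A. Pa: ✗ does not match
  B. N·m: ✗ does not match
  C. kg/s²: ✓ matches
  D. J/m: ✗ does not match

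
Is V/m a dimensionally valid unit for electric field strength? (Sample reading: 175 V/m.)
Yes

electric field strength has SI base units: kg * m / (A * s^3)
V/m reduces to the same SI base units, so it is a valid unit for electric field strength.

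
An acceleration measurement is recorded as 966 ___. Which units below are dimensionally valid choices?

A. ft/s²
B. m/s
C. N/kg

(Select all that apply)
A, C

acceleration has SI base units: m / s^2

Checking each option against m / s^2:
  A. ft/s²: ✓ matches
  B. m/s: ✗ does not match
  C. N/kg: ✓ matches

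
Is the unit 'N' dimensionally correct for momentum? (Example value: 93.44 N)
No

momentum has SI base units: kg * m / s
N does NOT reduce to kg * m / s; a valid unit for momentum would be e.g. kg·m/s.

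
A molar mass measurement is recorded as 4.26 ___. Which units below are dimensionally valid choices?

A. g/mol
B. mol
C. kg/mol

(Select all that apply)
A, C

molar mass has SI base units: kg / mol

Checking each option against kg / mol:
  A. g/mol: ✓ matches
  B. mol: ✗ does not match
  C. kg/mol: ✓ matches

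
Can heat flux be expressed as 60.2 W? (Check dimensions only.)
No

heat flux has SI base units: kg / s^3
W does NOT reduce to kg / s^3; a valid unit for heat flux would be e.g. W/m².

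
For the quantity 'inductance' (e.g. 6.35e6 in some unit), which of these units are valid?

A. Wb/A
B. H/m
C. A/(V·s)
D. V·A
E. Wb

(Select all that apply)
A

inductance has SI base units: kg * m^2 / (A^2 * s^2)

Checking each option against kg * m^2 / (A^2 * s^2):
  A. Wb/A: ✓ matches
  B. H/m: ✗ does not match
  C. A/(V·s): ✗ does not match
  D. V·A: ✗ does not match
  E. Wb: ✗ does not match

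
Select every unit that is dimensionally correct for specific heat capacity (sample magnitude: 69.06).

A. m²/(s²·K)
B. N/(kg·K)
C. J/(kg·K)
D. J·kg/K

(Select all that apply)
A, C

specific heat capacity has SI base units: m^2 / (s^2 * K)

Checking each option against m^2 / (s^2 * K):
  A. m²/(s²·K): ✓ matches
  B. N/(kg·K): ✗ does not match
  C. J/(kg·K): ✓ matches
  D. J·kg/K: ✗ does not match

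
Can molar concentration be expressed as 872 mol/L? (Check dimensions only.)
Yes

molar concentration has SI base units: mol / m^3
mol/L reduces to the same SI base units, so it is a valid unit for molar concentration.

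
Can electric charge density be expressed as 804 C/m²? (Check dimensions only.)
No

electric charge density has SI base units: A * s / m^3
C/m² does NOT reduce to A * s / m^3; a valid unit for electric charge density would be e.g. C/m³.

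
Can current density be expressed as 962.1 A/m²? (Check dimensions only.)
Yes

current density has SI base units: A / m^2
A/m² reduces to the same SI base units, so it is a valid unit for current density.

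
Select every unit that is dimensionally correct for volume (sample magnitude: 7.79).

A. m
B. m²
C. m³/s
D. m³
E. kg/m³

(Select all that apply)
D

volume has SI base units: m^3

Checking each option against m^3:
  A. m: ✗ does not match
  B. m²: ✗ does not match
  C. m³/s: ✗ does not match
  D. m³: ✓ matches
  E. kg/m³: ✗ does not match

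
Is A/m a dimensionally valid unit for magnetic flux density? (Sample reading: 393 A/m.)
No

magnetic flux density has SI base units: kg / (A * s^2)
A/m does NOT reduce to kg / (A * s^2); a valid unit for magnetic flux density would be e.g. T.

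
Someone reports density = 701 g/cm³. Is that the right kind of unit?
Yes

density has SI base units: kg / m^3
g/cm³ reduces to the same SI base units, so it is a valid unit for density.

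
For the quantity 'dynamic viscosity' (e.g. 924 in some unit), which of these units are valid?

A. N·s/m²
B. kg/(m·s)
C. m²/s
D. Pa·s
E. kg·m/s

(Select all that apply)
A, B, D

dynamic viscosity has SI base units: kg / (m * s)

Checking each option against kg / (m * s):
  A. N·s/m²: ✓ matches
  B. kg/(m·s): ✓ matches
  C. m²/s: ✗ does not match
  D. Pa·s: ✓ matches
  E. kg·m/s: ✗ does not match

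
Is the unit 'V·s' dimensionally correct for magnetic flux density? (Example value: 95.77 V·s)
No

magnetic flux density has SI base units: kg / (A * s^2)
V·s does NOT reduce to kg / (A * s^2); a valid unit for magnetic flux density would be e.g. T.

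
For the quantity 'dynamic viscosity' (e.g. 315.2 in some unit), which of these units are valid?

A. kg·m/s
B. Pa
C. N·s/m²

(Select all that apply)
C

dynamic viscosity has SI base units: kg / (m * s)

Checking each option against kg / (m * s):
  A. kg·m/s: ✗ does not match
  B. Pa: ✗ does not match
  C. N·s/m²: ✓ matches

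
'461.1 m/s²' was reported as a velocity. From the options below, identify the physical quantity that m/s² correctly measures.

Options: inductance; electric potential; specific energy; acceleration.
acceleration

velocity should have units dimensionally equivalent to m / s (e.g. m/s).
The given unit 'm/s²' reduces to m / s^2. Of the listed options, that is the dimensionality of acceleration.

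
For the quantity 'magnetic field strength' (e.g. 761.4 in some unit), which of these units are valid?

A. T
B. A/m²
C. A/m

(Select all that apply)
C

magnetic field strength has SI base units: A / m

Checking each option against A / m:
  A. T: ✗ does not match
  B. A/m²: ✗ does not match
  C. A/m: ✓ matches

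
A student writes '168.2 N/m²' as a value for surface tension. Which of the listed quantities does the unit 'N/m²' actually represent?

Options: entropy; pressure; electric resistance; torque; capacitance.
pressure

surface tension should have units dimensionally equivalent to kg / s^2 (e.g. N/m).
The given unit 'N/m²' reduces to kg / (m * s^2). Of the listed options, that is the dimensionality of pressure.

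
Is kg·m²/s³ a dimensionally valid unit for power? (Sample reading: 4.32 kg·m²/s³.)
Yes

power has SI base units: kg * m^2 / s^3
kg·m²/s³ reduces to the same SI base units, so it is a valid unit for power.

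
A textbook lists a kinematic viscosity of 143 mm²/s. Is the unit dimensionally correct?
Yes

kinematic viscosity has SI base units: m^2 / s
mm²/s reduces to the same SI base units, so it is a valid unit for kinematic viscosity.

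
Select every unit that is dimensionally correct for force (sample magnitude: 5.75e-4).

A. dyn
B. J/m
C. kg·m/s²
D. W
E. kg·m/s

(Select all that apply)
A, B, C

force has SI base units: kg * m / s^2

Checking each option against kg * m / s^2:
  A. dyn: ✓ matches
  B. J/m: ✓ matches
  C. kg·m/s²: ✓ matches
  D. W: ✗ does not match
  E. kg·m/s: ✗ does not match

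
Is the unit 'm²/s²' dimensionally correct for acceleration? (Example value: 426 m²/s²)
No

acceleration has SI base units: m / s^2
m²/s² does NOT reduce to m / s^2; a valid unit for acceleration would be e.g. m/s².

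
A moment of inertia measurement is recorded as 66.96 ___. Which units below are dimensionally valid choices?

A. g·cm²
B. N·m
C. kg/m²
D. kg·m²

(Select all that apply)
A, D

moment of inertia has SI base units: kg * m^2

Checking each option against kg * m^2:
  A. g·cm²: ✓ matches
  B. N·m: ✗ does not match
  C. kg/m²: ✗ does not match
  D. kg·m²: ✓ matches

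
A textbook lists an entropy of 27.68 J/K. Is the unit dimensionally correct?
Yes

entropy has SI base units: kg * m^2 / (s^2 * K)
J/K reduces to the same SI base units, so it is a valid unit for entropy.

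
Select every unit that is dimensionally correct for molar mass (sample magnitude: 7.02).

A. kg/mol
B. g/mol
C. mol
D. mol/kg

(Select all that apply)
A, B

molar mass has SI base units: kg / mol

Checking each option against kg / mol:
  A. kg/mol: ✓ matches
  B. g/mol: ✓ matches
  C. mol: ✗ does not match
  D. mol/kg: ✗ does not match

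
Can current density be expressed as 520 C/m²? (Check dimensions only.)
No

current density has SI base units: A / m^2
C/m² does NOT reduce to A / m^2; a valid unit for current density would be e.g. A/m².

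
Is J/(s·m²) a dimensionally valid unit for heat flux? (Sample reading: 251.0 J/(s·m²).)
Yes

heat flux has SI base units: kg / s^3
J/(s·m²) reduces to the same SI base units, so it is a valid unit for heat flux.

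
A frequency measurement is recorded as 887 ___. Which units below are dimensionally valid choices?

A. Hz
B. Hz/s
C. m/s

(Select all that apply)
A

frequency has SI base units: 1 / s

Checking each option against 1 / s:
  A. Hz: ✓ matches
  B. Hz/s: ✗ does not match
  C. m/s: ✗ does not match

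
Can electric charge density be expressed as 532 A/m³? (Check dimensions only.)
No

electric charge density has SI base units: A * s / m^3
A/m³ does NOT reduce to A * s / m^3; a valid unit for electric charge density would be e.g. C/m³.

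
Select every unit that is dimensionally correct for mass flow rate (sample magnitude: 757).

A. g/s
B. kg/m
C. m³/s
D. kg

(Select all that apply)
A

mass flow rate has SI base units: kg / s

Checking each option against kg / s:
  A. g/s: ✓ matches
  B. kg/m: ✗ does not match
  C. m³/s: ✗ does not match
  D. kg: ✗ does not match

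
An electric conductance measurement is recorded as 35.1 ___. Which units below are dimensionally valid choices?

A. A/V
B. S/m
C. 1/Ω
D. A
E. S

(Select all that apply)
A, C, E

electric conductance has SI base units: A^2 * s^3 / (kg * m^2)

Checking each option against A^2 * s^3 / (kg * m^2):
  A. A/V: ✓ matches
  B. S/m: ✗ does not match
  C. 1/Ω: ✓ matches
  D. A: ✗ does not match
  E. S: ✓ matches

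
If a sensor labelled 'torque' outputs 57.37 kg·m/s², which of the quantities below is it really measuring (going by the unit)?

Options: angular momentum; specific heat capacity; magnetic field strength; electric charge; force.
force

torque should have units dimensionally equivalent to kg * m^2 / s^2 (e.g. N·m).
The given unit 'kg·m/s²' reduces to kg * m / s^2. Of the listed options, that is the dimensionality of force.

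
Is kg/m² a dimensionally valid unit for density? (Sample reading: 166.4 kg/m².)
No

density has SI base units: kg / m^3
kg/m² does NOT reduce to kg / m^3; a valid unit for density would be e.g. kg/m³.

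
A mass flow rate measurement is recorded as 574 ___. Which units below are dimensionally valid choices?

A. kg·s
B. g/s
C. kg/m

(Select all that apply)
B

mass flow rate has SI base units: kg / s

Checking each option against kg / s:
  A. kg·s: ✗ does not match
  B. g/s: ✓ matches
  C. kg/m: ✗ does not match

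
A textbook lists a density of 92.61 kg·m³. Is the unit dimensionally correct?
No

density has SI base units: kg / m^3
kg·m³ does NOT reduce to kg / m^3; a valid unit for density would be e.g. kg/m³.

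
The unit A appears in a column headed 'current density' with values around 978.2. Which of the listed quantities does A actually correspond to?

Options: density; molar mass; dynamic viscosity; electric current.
electric current

current density should have units dimensionally equivalent to A / m^2 (e.g. A/m²).
The given unit 'A' reduces to A. Of the listed options, that is the dimensionality of electric current.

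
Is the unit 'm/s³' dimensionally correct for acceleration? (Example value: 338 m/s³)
No

acceleration has SI base units: m / s^2
m/s³ does NOT reduce to m / s^2; a valid unit for acceleration would be e.g. m/s².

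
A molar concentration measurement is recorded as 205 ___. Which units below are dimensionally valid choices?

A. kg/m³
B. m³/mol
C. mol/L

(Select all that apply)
C

molar concentration has SI base units: mol / m^3

Checking each option against mol / m^3:
  A. kg/m³: ✗ does not match
  B. m³/mol: ✗ does not match
  C. mol/L: ✓ matches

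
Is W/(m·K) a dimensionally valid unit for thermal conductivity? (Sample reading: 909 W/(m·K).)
Yes

thermal conductivity has SI base units: kg * m / (s^3 * K)
W/(m·K) reduces to the same SI base units, so it is a valid unit for thermal conductivity.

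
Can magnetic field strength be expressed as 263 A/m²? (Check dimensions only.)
No

magnetic field strength has SI base units: A / m
A/m² does NOT reduce to A / m; a valid unit for magnetic field strength would be e.g. A/m.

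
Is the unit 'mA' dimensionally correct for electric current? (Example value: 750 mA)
Yes

electric current has SI base units: A
mA reduces to the same SI base units, so it is a valid unit for electric current.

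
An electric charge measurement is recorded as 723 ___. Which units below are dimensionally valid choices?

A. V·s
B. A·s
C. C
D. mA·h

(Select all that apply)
B, C, D

electric charge has SI base units: A * s

Checking each option against A * s:
  A. V·s: ✗ does not match
  B. A·s: ✓ matches
  C. C: ✓ matches
  D. mA·h: ✓ matches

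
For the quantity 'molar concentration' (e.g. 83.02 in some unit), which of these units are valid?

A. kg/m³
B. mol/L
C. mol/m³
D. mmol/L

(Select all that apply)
B, C, D

molar concentration has SI base units: mol / m^3

Checking each option against mol / m^3:
  A. kg/m³: ✗ does not match
  B. mol/L: ✓ matches
  C. mol/m³: ✓ matches
  D. mmol/L: ✓ matches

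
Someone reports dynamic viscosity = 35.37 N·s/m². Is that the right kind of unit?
Yes

dynamic viscosity has SI base units: kg / (m * s)
N·s/m² reduces to the same SI base units, so it is a valid unit for dynamic viscosity.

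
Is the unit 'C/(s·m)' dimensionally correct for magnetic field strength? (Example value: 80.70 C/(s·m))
Yes

magnetic field strength has SI base units: A / m
C/(s·m) reduces to the same SI base units, so it is a valid unit for magnetic field strength.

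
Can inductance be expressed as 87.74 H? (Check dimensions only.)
Yes

inductance has SI base units: kg * m^2 / (A^2 * s^2)
H reduces to the same SI base units, so it is a valid unit for inductance.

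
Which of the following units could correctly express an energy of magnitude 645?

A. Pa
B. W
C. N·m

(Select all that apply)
C

energy has SI base units: kg * m^2 / s^2

Checking each option against kg * m^2 / s^2:
  A. Pa: ✗ does not match
  B. W: ✗ does not match
  C. N·m: ✓ matches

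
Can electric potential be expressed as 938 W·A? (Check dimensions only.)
No

electric potential has SI base units: kg * m^2 / (A * s^3)
W·A does NOT reduce to kg * m^2 / (A * s^3); a valid unit for electric potential would be e.g. V.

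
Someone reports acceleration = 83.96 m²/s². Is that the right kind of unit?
No

acceleration has SI base units: m / s^2
m²/s² does NOT reduce to m / s^2; a valid unit for acceleration would be e.g. m/s².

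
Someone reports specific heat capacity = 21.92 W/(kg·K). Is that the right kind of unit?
No

specific heat capacity has SI base units: m^2 / (s^2 * K)
W/(kg·K) does NOT reduce to m^2 / (s^2 * K); a valid unit for specific heat capacity would be e.g. J/(kg·K).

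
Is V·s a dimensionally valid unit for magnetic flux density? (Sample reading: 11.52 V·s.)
No

magnetic flux density has SI base units: kg / (A * s^2)
V·s does NOT reduce to kg / (A * s^2); a valid unit for magnetic flux density would be e.g. T.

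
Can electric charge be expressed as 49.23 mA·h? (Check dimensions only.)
Yes

electric charge has SI base units: A * s
mA·h reduces to the same SI base units, so it is a valid unit for electric charge.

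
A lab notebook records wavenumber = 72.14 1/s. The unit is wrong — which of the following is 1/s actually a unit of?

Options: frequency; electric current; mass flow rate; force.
frequency

wavenumber should have units dimensionally equivalent to 1 / m (e.g. 1/m).
The given unit '1/s' reduces to 1 / s. Of the listed options, that is the dimensionality of frequency.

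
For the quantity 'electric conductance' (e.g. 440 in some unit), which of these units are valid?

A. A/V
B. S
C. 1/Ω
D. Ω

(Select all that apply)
A, B, C

electric conductance has SI base units: A^2 * s^3 / (kg * m^2)

Checking each option against A^2 * s^3 / (kg * m^2):
  A. A/V: ✓ matches
  B. S: ✓ matches
  C. 1/Ω: ✓ matches
  D. Ω: ✗ does not match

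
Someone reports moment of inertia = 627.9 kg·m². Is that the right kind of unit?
Yes

moment of inertia has SI base units: kg * m^2
kg·m² reduces to the same SI base units, so it is a valid unit for moment of inertia.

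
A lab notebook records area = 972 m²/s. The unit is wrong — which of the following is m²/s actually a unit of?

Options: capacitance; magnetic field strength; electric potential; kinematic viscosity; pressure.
kinematic viscosity

area should have units dimensionally equivalent to m^2 (e.g. m²).
The given unit 'm²/s' reduces to m^2 / s. Of the listed options, that is the dimensionality of kinematic viscosity.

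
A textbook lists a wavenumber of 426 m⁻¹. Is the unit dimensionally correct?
Yes

wavenumber has SI base units: 1 / m
m⁻¹ reduces to the same SI base units, so it is a valid unit for wavenumber.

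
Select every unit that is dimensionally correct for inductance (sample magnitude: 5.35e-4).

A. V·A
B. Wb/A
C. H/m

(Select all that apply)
B

inductance has SI base units: kg * m^2 / (A^2 * s^2)

Checking each option against kg * m^2 / (A^2 * s^2):
  A. V·A: ✗ does not match
  B. Wb/A: ✓ matches
  C. H/m: ✗ does not match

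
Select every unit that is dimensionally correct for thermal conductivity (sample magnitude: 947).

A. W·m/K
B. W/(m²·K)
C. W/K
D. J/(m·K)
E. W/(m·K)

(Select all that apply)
E

thermal conductivity has SI base units: kg * m / (s^3 * K)

Checking each option against kg * m / (s^3 * K):
  A. W·m/K: ✗ does not match
  B. W/(m²·K): ✗ does not match
  C. W/K: ✗ does not match
  D. J/(m·K): ✗ does not match
  E. W/(m·K): ✓ matches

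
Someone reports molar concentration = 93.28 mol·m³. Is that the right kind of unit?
No

molar concentration has SI base units: mol / m^3
mol·m³ does NOT reduce to mol / m^3; a valid unit for molar concentration would be e.g. mol/m³.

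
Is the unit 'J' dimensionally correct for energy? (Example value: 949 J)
Yes

energy has SI base units: kg * m^2 / s^2
J reduces to the same SI base units, so it is a valid unit for energy.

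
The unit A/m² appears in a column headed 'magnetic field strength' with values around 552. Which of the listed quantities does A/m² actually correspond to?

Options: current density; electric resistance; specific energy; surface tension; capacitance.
current density

magnetic field strength should have units dimensionally equivalent to A / m (e.g. A/m).
The given unit 'A/m²' reduces to A / m^2. Of the listed options, that is the dimensionality of current density.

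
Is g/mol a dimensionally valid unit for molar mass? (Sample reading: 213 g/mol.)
Yes

molar mass has SI base units: kg / mol
g/mol reduces to the same SI base units, so it is a valid unit for molar mass.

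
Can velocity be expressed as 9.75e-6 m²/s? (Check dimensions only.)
No

velocity has SI base units: m / s
m²/s does NOT reduce to m / s; a valid unit for velocity would be e.g. m/s.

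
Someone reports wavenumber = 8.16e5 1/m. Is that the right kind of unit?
Yes

wavenumber has SI base units: 1 / m
1/m reduces to the same SI base units, so it is a valid unit for wavenumber.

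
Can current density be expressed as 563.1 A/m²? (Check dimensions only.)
Yes

current density has SI base units: A / m^2
A/m² reduces to the same SI base units, so it is a valid unit for current density.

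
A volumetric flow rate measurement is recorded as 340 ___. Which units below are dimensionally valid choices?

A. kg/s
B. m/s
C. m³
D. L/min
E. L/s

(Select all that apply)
D, E

volumetric flow rate has SI base units: m^3 / s

Checking each option against m^3 / s:
  A. kg/s: ✗ does not match
  B. m/s: ✗ does not match
  C. m³: ✗ does not match
  D. L/min: ✓ matches
  E. L/s: ✓ matches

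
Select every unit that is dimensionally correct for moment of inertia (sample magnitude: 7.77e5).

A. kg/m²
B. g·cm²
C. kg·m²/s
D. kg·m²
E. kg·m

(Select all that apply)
B, D

moment of inertia has SI base units: kg * m^2

Checking each option against kg * m^2:
  A. kg/m²: ✗ does not match
  B. g·cm²: ✓ matches
  C. kg·m²/s: ✗ does not match
  D. kg·m²: ✓ matches
  E. kg·m: ✗ does not match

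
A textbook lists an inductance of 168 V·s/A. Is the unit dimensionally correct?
Yes

inductance has SI base units: kg * m^2 / (A^2 * s^2)
V·s/A reduces to the same SI base units, so it is a valid unit for inductance.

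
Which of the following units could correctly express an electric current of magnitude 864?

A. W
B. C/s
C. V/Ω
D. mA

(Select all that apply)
B, C, D

electric current has SI base units: A

Checking each option against A:
  A. W: ✗ does not match
  B. C/s: ✓ matches
  C. V/Ω: ✓ matches
  D. mA: ✓ matches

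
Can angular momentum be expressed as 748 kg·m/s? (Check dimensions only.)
No

angular momentum has SI base units: kg * m^2 / s
kg·m/s does NOT reduce to kg * m^2 / s; a valid unit for angular momentum would be e.g. kg·m²/s.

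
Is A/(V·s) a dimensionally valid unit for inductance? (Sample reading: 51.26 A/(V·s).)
No

inductance has SI base units: kg * m^2 / (A^2 * s^2)
A/(V·s) does NOT reduce to kg * m^2 / (A^2 * s^2); a valid unit for inductance would be e.g. H.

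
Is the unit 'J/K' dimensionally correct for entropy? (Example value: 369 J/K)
Yes

entropy has SI base units: kg * m^2 / (s^2 * K)
J/K reduces to the same SI base units, so it is a valid unit for entropy.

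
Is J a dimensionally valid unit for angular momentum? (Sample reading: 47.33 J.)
No

angular momentum has SI base units: kg * m^2 / s
J does NOT reduce to kg * m^2 / s; a valid unit for angular momentum would be e.g. kg·m²/s.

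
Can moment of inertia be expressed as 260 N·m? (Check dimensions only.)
No

moment of inertia has SI base units: kg * m^2
N·m does NOT reduce to kg * m^2; a valid unit for moment of inertia would be e.g. kg·m².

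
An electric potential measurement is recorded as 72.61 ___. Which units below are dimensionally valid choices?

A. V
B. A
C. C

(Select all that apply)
A

electric potential has SI base units: kg * m^2 / (A * s^3)

Checking each option against kg * m^2 / (A * s^3):
  A. V: ✓ matches
  B. A: ✗ does not match
  C. C: ✗ does not match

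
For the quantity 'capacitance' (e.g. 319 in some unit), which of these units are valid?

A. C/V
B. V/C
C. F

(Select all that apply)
A, C

capacitance has SI base units: A^2 * s^4 / (kg * m^2)

Checking each option against A^2 * s^4 / (kg * m^2):
  A. C/V: ✓ matches
  B. V/C: ✗ does not match
  C. F: ✓ matches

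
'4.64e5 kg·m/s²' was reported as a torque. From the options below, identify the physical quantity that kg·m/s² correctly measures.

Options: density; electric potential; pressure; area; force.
force

torque should have units dimensionally equivalent to kg * m^2 / s^2 (e.g. N·m).
The given unit 'kg·m/s²' reduces to kg * m / s^2. Of the listed options, that is the dimensionality of force.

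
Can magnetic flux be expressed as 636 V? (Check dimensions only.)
No

magnetic flux has SI base units: kg * m^2 / (A * s^2)
V does NOT reduce to kg * m^2 / (A * s^2); a valid unit for magnetic flux would be e.g. Wb.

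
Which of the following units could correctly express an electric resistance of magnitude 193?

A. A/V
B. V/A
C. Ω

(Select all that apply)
B, C

electric resistance has SI base units: kg * m^2 / (A^2 * s^3)

Checking each option against kg * m^2 / (A^2 * s^3):
  A. A/V: ✗ does not match
  B. V/A: ✓ matches
  C. Ω: ✓ matches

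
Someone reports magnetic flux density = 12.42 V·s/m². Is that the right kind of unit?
Yes

magnetic flux density has SI base units: kg / (A * s^2)
V·s/m² reduces to the same SI base units, so it is a valid unit for magnetic flux density.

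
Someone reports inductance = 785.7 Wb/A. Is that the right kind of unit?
Yes

inductance has SI base units: kg * m^2 / (A^2 * s^2)
Wb/A reduces to the same SI base units, so it is a valid unit for inductance.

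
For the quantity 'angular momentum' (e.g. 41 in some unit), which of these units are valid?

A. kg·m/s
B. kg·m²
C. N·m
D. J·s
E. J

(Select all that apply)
D

angular momentum has SI base units: kg * m^2 / s

Checking each option against kg * m^2 / s:
  A. kg·m/s: ✗ does not match
  B. kg·m²: ✗ does not match
  C. N·m: ✗ does not match
  D. J·s: ✓ matches
  E. J: ✗ does not match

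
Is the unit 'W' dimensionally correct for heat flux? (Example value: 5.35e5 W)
No

heat flux has SI base units: kg / s^3
W does NOT reduce to kg / s^3; a valid unit for heat flux would be e.g. W/m².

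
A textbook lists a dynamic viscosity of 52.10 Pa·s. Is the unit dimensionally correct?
Yes

dynamic viscosity has SI base units: kg / (m * s)
Pa·s reduces to the same SI base units, so it is a valid unit for dynamic viscosity.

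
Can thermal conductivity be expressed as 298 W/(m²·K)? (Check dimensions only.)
No

thermal conductivity has SI base units: kg * m / (s^3 * K)
W/(m²·K) does NOT reduce to kg * m / (s^3 * K); a valid unit for thermal conductivity would be e.g. W/(m·K).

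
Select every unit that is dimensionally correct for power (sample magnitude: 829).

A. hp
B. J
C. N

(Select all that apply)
A

power has SI base units: kg * m^2 / s^3

Checking each option against kg * m^2 / s^3:
  A. hp: ✓ matches
  B. J: ✗ does not match
  C. N: ✗ does not match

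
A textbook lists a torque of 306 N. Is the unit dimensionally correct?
No

torque has SI base units: kg * m^2 / s^2
N does NOT reduce to kg * m^2 / s^2; a valid unit for torque would be e.g. N·m.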